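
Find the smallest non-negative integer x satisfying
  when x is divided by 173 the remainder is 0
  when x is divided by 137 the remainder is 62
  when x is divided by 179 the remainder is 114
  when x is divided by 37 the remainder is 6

From x ≡ 0 (mod 173) write x = 0 + 173t. Substituting into x ≡ 62 (mod 137) gives 173t ≡ 62 (mod 137), and since 36⁻¹ ≡ 118 (mod 137), t ≡ 55. Hence x ≡ 0 + 173·55 = 9515 (mod 23701).
From x ≡ 9515 (mod 23701) write x = 9515 + 23701t. Substituting into x ≡ 114 (mod 179) gives 23701t ≡ 86 (mod 179), and since 73⁻¹ ≡ 103 (mod 179), t ≡ 87. Hence x ≡ 9515 + 23701·87 = 2071502 (mod 4242479).
From x ≡ 2071502 (mod 4242479) write x = 2071502 + 4242479t. Substituting into x ≡ 6 (mod 37) gives 4242479t ≡ 23 (mod 37), and since 22⁻¹ ≡ 32 (mod 37), t ≡ 33. Hence x ≡ 2071502 + 4242479·33 = 142073309 (mod 156971723).

142073309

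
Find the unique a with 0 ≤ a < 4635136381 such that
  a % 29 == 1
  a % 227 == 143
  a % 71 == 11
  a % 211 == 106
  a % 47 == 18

1737723733

The moduli are pairwise coprime; N = 29·227·71·211·47 = 4635136381.
N/29 = 159832289; 159832289 ≡ 7 (mod 29); 7·25 ≡ 1, so inverse 25.
N/227 = 20419103; 20419103 ≡ 226 (mod 227); 226·226 ≡ 1, so inverse 226.
N/71 = 65283611; 65283611 ≡ 34 (mod 71); 34·23 ≡ 1, so inverse 23.
N/211 = 21967471; 21967471 ≡ 50 (mod 211); 50·38 ≡ 1, so inverse 38.
N/47 = 98619923; 98619923 ≡ 11 (mod 47); 11·30 ≡ 1, so inverse 30.
a ≡ 1·159832289·25 + 143·20419103·226 + 11·65283611·23 + 106·21967471·38 + 18·98619923·30 = 822156863170.
822156863170 mod 4635136381 = 1737723733.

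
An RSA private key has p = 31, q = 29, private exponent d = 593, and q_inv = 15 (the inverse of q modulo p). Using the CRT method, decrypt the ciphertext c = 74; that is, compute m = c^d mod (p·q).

d_p = d mod (p−1) = 593 mod 30 = 23; d_q = d mod (q−1) = 5.
m₁ = c^(d_p) mod p: c ≡ 12 (mod 31), and 12^23 mod 31 = 22.
m₂ = c^(d_q) mod q: c ≡ 16 (mod 29), and 16^5 mod 29 = 23.
h = q_inv·(m₁ − m₂) mod p = 15·(22 − 23) mod 31 = 16.
m = m₂ + h·q = 23 + 16·29 = 487.

487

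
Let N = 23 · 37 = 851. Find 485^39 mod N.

Mod 23: 485 ≡ 2; by Fermat, exponent reduces to 39 mod 22 = 17; 2^17 ≡ 18 (mod 23).
Mod 37: 485 ≡ 4; by Fermat, exponent reduces to 39 mod 36 = 3; 4^3 ≡ 27 (mod 37).
Combine by CRT: x ≡ 18 (mod 23), x ≡ 27 (mod 37) ⇒ x ≡ 64 (mod 851).

64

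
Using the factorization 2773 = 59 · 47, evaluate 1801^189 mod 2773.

Mod 59: 1801 ≡ 31; by Fermat, exponent reduces to 189 mod 58 = 15; 31^15 ≡ 38 (mod 59).
Mod 47: 1801 ≡ 15; by Fermat, exponent reduces to 189 mod 46 = 5; 15^5 ≡ 43 (mod 47).
Combine by CRT: x ≡ 38 (mod 59), x ≡ 43 (mod 47) ⇒ x ≡ 1218 (mod 2773).

1218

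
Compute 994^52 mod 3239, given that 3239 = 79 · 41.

Mod 79: 994 ≡ 46; 46^52 ≡ 1 (mod 79).
Mod 41: 994 ≡ 10; by Fermat, exponent reduces to 52 mod 40 = 12; 10^12 ≡ 18 (mod 41).
Combine by CRT: x ≡ 1 (mod 79), x ≡ 18 (mod 41) ⇒ x ≡ 633 (mod 3239).

633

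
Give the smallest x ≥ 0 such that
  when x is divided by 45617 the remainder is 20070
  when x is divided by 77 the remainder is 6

Combine the congruences pairwise.
gcd(45617, 77) = 11 and 11 | (6 − 20070), so the pair is consistent; merging gives x ≡ 65687 (mod 319319), where 319319 = lcm(45617, 77).
The solution is unique modulo lcm(45617, 77) = 319319.

65687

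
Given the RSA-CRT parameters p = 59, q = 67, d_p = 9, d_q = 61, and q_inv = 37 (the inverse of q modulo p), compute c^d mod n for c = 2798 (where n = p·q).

m₁ = c^(d_p) mod p: c ≡ 25 (mod 59), and 25^9 mod 59 = 3.
m₂ = c^(d_q) mod q: c ≡ 51 (mod 67), and 51^61 mod 67 = 18.
h = q_inv·(m₁ − m₂) mod p = 37·(3 − 18) mod 59 = 35.
m = m₂ + h·q = 18 + 35·67 = 2363.

2363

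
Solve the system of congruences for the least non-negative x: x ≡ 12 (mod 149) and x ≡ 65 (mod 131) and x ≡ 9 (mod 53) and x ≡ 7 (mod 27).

The moduli are pairwise coprime; N = 149·131·53·27 = 27931689.
N/149 = 187461; 187461 ≡ 19 (mod 149); 19·102 ≡ 1, so inverse 102.
N/131 = 213219; 213219 ≡ 82 (mod 131); 82·8 ≡ 1, so inverse 8.
N/53 = 527013; 527013 ≡ 34 (mod 53); 34·39 ≡ 1, so inverse 39.
N/27 = 1034507; 1034507 ≡ 2 (mod 27); 2·14 ≡ 1, so inverse 14.
x ≡ 12·187461·102 + 65·213219·8 + 9·527013·39 + 7·1034507·14 = 626689393.
626689393 mod 27931689 = 12192235.

12192235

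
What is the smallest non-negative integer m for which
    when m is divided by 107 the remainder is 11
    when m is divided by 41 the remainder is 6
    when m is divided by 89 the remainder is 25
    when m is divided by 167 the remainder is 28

From m ≡ 11 (mod 107) write m = 11 + 107t. Substituting into m ≡ 6 (mod 41) gives 107t ≡ 36 (mod 41), and since 25⁻¹ ≡ 23 (mod 41), t ≡ 8. Hence m ≡ 11 + 107·8 = 867 (mod 4387).
From m ≡ 867 (mod 4387) write m = 867 + 4387t. Substituting into m ≡ 25 (mod 89) gives 4387t ≡ 48 (mod 89), and since 26⁻¹ ≡ 24 (mod 89), t ≡ 84. Hence m ≡ 867 + 4387·84 = 369375 (mod 390443).
From m ≡ 369375 (mod 390443) write m = 369375 + 390443t. Substituting into m ≡ 28 (mod 167) gives 390443t ≡ 57 (mod 167), and since 164⁻¹ ≡ 111 (mod 167), t ≡ 148. Hence m ≡ 369375 + 390443·148 = 58154939 (mod 65203981).

58154939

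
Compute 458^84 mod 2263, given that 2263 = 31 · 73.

Mod 31: 458 ≡ 24; by Fermat, exponent reduces to 84 mod 30 = 24; 24^24 ≡ 8 (mod 31).
Mod 73: 458 ≡ 20; by Fermat, exponent reduces to 84 mod 72 = 12; 20^12 ≡ 65 (mod 73).
Combine by CRT: x ≡ 8 (mod 31), x ≡ 65 (mod 73) ⇒ x ≡ 1744 (mod 2263).

1744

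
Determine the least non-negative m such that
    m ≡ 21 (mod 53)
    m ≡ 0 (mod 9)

From m ≡ 21 (mod 53) write m = 21 + 53t. Substituting into m ≡ 0 (mod 9) gives 53t ≡ 6 (mod 9), and since 8⁻¹ ≡ 8 (mod 9), t ≡ 3. Hence m ≡ 21 + 53·3 = 180 (mod 477).

180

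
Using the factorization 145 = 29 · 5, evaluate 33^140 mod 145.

1

Mod 29: 33 ≡ 4; since 28 | 140, by Fermat 4^140 ≡ 1 (mod 29).
Mod 5: 33 ≡ 3; since 4 | 140, by Fermat 3^140 ≡ 1 (mod 5).
Combine by CRT: x ≡ 1 (mod 29), x ≡ 1 (mod 5) ⇒ x ≡ 1 (mod 145).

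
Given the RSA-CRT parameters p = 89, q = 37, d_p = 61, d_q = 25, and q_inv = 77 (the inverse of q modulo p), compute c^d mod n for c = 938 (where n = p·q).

m₁ = c^(d_p) mod p: c ≡ 48 (mod 89), and 48^61 mod 89 = 65.
m₂ = c^(d_q) mod q: c ≡ 13 (mod 37), and 13^25 mod 37 = 5.
h = q_inv·(m₁ − m₂) mod p = 77·(65 − 5) mod 89 = 81.
m = m₂ + h·q = 5 + 81·37 = 3002.

3002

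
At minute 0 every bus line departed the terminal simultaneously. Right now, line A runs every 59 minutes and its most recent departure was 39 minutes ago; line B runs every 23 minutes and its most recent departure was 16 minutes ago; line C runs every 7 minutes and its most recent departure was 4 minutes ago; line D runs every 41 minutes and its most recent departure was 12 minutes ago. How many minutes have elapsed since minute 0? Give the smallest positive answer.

Combine the congruences pairwise.
From t ≡ 39 (mod 59) write t = 39 + 59s. Substituting into t ≡ 16 (mod 23) gives 59s ≡ 0 (mod 23), and since 13⁻¹ ≡ 16 (mod 23), s ≡ 0. Hence t ≡ 39 + 59·0 = 39 (mod 1357).
From t ≡ 39 (mod 1357) write t = 39 + 1357s. Substituting into t ≡ 4 (mod 7) gives 1357s ≡ 0 (mod 7), and since 6⁻¹ ≡ 6 (mod 7), s ≡ 0. Hence t ≡ 39 + 1357·0 = 39 (mod 9499).
From t ≡ 39 (mod 9499) write t = 39 + 9499s. Substituting into t ≡ 12 (mod 41) gives 9499s ≡ 14 (mod 41), and since 28⁻¹ ≡ 22 (mod 41), s ≡ 21. Hence t ≡ 39 + 9499·21 = 199518 (mod 389459).

199518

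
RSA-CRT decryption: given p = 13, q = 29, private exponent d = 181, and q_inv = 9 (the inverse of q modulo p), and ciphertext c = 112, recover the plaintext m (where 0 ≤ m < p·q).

d_p = d mod (p−1) = 181 mod 12 = 1; d_q = d mod (q−1) = 13.
m₁ = c^(d_p) mod p: c ≡ 8 (mod 13), and 8^1 mod 13 = 8.
m₂ = c^(d_q) mod q: c ≡ 25 (mod 29), and 25^13 mod 29 = 7.
h = q_inv·(m₁ − m₂) mod p = 9·(8 − 7) mod 13 = 9.
m = m₂ + h·q = 7 + 9·29 = 268.

268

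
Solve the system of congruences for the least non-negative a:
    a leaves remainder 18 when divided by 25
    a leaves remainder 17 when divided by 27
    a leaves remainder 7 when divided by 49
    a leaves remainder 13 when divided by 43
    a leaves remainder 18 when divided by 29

From a ≡ 18 (mod 25) write a = 18 + 25t. Substituting into a ≡ 17 (mod 27) gives 25t ≡ 26 (mod 27), and since 25⁻¹ ≡ 13 (mod 27), t ≡ 14. Hence a ≡ 18 + 25·14 = 368 (mod 675).
From a ≡ 368 (mod 675) write a = 368 + 675t. Substituting into a ≡ 7 (mod 49) gives 675t ≡ 31 (mod 49), and since 38⁻¹ ≡ 40 (mod 49), t ≡ 15. Hence a ≡ 368 + 675·15 = 10493 (mod 33075).
From a ≡ 10493 (mod 33075) write a = 10493 + 33075t. Substituting into a ≡ 13 (mod 43) gives 33075t ≡ 12 (mod 43), and since 8⁻¹ ≡ 27 (mod 43), t ≡ 23. Hence a ≡ 10493 + 33075·23 = 771218 (mod 1422225).
From a ≡ 771218 (mod 1422225) write a = 771218 + 1422225t. Substituting into a ≡ 18 (mod 29) gives 1422225t ≡ 26 (mod 29), and since 7⁻¹ ≡ 25 (mod 29), t ≡ 12. Hence a ≡ 771218 + 1422225·12 = 17837918 (mod 41244525).

17837918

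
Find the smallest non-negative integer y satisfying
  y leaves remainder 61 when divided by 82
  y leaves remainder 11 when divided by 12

gcd(82, 12) = 2 and 2 | (11 − 61), so the pair is consistent; merging gives y ≡ 143 (mod 492), where 492 = lcm(82, 12).
The solution is unique modulo lcm(82, 12) = 492.

143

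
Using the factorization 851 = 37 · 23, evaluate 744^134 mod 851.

Mod 37: 744 ≡ 4; by Fermat, exponent reduces to 134 mod 36 = 26; 4^26 ≡ 9 (mod 37).
Mod 23: 744 ≡ 8; by Fermat, exponent reduces to 134 mod 22 = 2; 8^2 ≡ 18 (mod 23).
Combine by CRT: x ≡ 9 (mod 37), x ≡ 18 (mod 23) ⇒ x ≡ 823 (mod 851).

823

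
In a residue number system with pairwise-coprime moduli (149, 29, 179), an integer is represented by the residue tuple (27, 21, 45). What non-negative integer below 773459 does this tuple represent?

10606

The moduli are pairwise coprime; N = 149·29·179 = 773459.
N/149 = 5191; 5191 ≡ 125 (mod 149); 125·31 ≡ 1, so inverse 31.
N/29 = 26671; 26671 ≡ 20 (mod 29); 20·16 ≡ 1, so inverse 16.
N/179 = 4321; 4321 ≡ 25 (mod 179); 25·43 ≡ 1, so inverse 43.
x ≡ 27·5191·31 + 21·26671·16 + 45·4321·43 = 21667458.
21667458 mod 773459 = 10606.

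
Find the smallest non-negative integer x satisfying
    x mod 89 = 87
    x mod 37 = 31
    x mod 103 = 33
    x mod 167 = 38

From x ≡ 87 (mod 89) write x = 87 + 89t. Substituting into x ≡ 31 (mod 37) gives 89t ≡ 18 (mod 37), and since 15⁻¹ ≡ 5 (mod 37), t ≡ 16. Hence x ≡ 87 + 89·16 = 1511 (mod 3293).
From x ≡ 1511 (mod 3293) write x = 1511 + 3293t. Substituting into x ≡ 33 (mod 103) gives 3293t ≡ 67 (mod 103), and since 100⁻¹ ≡ 34 (mod 103), t ≡ 12. Hence x ≡ 1511 + 3293·12 = 41027 (mod 339179).
From x ≡ 41027 (mod 339179) write x = 41027 + 339179t. Substituting into x ≡ 38 (mod 167) gives 339179t ≡ 93 (mod 167), and since 2⁻¹ ≡ 84 (mod 167), t ≡ 130. Hence x ≡ 41027 + 339179·130 = 44134297 (mod 56642893).

44134297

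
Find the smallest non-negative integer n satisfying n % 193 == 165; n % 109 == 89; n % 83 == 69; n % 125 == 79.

The moduli are pairwise coprime; M = 193·109·83·125 = 218258875.
M/193 = 1130875; 1130875 ≡ 88 (mod 193); 88·68 ≡ 1, so inverse 68.
M/109 = 2002375; 2002375 ≡ 45 (mod 109); 45·63 ≡ 1, so inverse 63.
M/83 = 2629625; 2629625 ≡ 19 (mod 83); 19·35 ≡ 1, so inverse 35.
M/125 = 1746071; 1746071 ≡ 71 (mod 125); 71·81 ≡ 1, so inverse 81.
n ≡ 165·1130875·68 + 89·2002375·63 + 69·2629625·35 + 79·1746071·81 = 41439386829.
41439386829 mod 218258875 = 188459454.

188459454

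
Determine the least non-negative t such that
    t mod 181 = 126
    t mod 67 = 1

4289

From t ≡ 126 (mod 181) write t = 126 + 181s. Substituting into t ≡ 1 (mod 67) gives 181s ≡ 9 (mod 67), and since 47⁻¹ ≡ 10 (mod 67), s ≡ 23. Hence t ≡ 126 + 181·23 = 4289 (mod 12127).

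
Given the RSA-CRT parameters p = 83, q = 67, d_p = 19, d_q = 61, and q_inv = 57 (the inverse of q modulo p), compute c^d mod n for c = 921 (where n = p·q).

2192

m₁ = c^(d_p) mod p: c ≡ 8 (mod 83), and 8^19 mod 83 = 34.
m₂ = c^(d_q) mod q: c ≡ 50 (mod 67), and 50^61 mod 67 = 48.
h = q_inv·(m₁ − m₂) mod p = 57·(34 − 48) mod 83 = 32.
m = m₂ + h·q = 48 + 32·67 = 2192.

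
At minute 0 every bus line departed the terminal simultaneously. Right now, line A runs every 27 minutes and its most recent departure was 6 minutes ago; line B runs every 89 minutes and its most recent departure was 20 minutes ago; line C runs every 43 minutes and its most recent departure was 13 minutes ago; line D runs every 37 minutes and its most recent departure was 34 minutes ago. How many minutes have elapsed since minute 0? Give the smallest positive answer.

The moduli are pairwise coprime; N = 27·89·43·37 = 3823173.
N/27 = 141599; 141599 ≡ 11 (mod 27); 11·5 ≡ 1, so inverse 5.
N/89 = 42957; 42957 ≡ 59 (mod 89); 59·86 ≡ 1, so inverse 86.
N/43 = 88911; 88911 ≡ 30 (mod 43); 30·33 ≡ 1, so inverse 33.
N/37 = 103329; 103329 ≡ 25 (mod 37); 25·3 ≡ 1, so inverse 3.
t ≡ 6·141599·5 + 20·42957·86 + 13·88911·33 + 34·103329·3 = 126816387.
126816387 mod 3823173 = 651678.

651678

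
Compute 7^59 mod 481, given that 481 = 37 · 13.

379

Mod 37: 7 ≡ 7; by Fermat, exponent reduces to 59 mod 36 = 23; 7^23 ≡ 9 (mod 37).
Mod 13: 7 ≡ 7; by Fermat, exponent reduces to 59 mod 12 = 11; 7^11 ≡ 2 (mod 13).
Combine by CRT: x ≡ 9 (mod 37), x ≡ 2 (mod 13) ⇒ x ≡ 379 (mod 481).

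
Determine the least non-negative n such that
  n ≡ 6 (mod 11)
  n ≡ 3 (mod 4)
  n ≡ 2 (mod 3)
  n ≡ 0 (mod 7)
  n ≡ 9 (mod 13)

The moduli are pairwise coprime; M = 11·4·3·7·13 = 12012.
M/11 = 1092; 1092 ≡ 3 (mod 11); 3·4 ≡ 1, so inverse 4.
M/4 = 3003; 3003 ≡ 3 (mod 4); 3·3 ≡ 1, so inverse 3.
M/3 = 4004; 4004 ≡ 2 (mod 3); 2·2 ≡ 1, so inverse 2.
M/7 = 1716; 1716 ≡ 1 (mod 7), inverse 1.
M/13 = 924; 924 ≡ 1 (mod 13), inverse 1.
n ≡ 6·1092·4 + 3·3003·3 + 2·4004·2 + 0·1716·1 + 9·924·1 = 77567.
77567 mod 12012 = 5495.

5495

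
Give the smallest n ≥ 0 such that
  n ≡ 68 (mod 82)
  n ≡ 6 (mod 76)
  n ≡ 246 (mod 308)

16878

gcd(82, 76) = 2 and 2 | (6 − 68), so the pair is consistent; merging gives n ≡ 1298 (mod 3116), where 3116 = lcm(82, 76).
gcd(3116, 308) = 4 and 4 | (246 − 1298), so the pair is consistent; merging gives n ≡ 16878 (mod 239932), where 239932 = lcm(3116, 308).
The solution is unique modulo lcm(82, 76, 308) = 239932.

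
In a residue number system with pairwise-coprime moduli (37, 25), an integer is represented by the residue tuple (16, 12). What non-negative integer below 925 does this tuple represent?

312

Combine the congruences pairwise.
From x ≡ 16 (mod 37) write x = 16 + 37t. Substituting into x ≡ 12 (mod 25) gives 37t ≡ 21 (mod 25), and since 12⁻¹ ≡ 23 (mod 25), t ≡ 8. Hence x ≡ 16 + 37·8 = 312 (mod 925).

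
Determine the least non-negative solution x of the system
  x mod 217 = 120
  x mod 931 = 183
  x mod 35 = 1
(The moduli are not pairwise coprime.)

114696

Combine the congruences pairwise.
gcd(217, 931) = 7 and 7 | (183 − 120), so the pair is consistent; merging gives x ≡ 28113 (mod 28861), where 28861 = lcm(217, 931).
gcd(28861, 35) = 7 and 7 | (1 − 28113), so the pair is consistent; merging gives x ≡ 114696 (mod 144305), where 144305 = lcm(28861, 35).
The solution is unique modulo lcm(217, 931, 35) = 144305.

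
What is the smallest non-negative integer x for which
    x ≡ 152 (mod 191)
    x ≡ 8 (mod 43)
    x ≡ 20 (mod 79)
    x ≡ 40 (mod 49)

From x ≡ 152 (mod 191) write x = 152 + 191t. Substituting into x ≡ 8 (mod 43) gives 191t ≡ 28 (mod 43), and since 19⁻¹ ≡ 34 (mod 43), t ≡ 6. Hence x ≡ 152 + 191·6 = 1298 (mod 8213).
From x ≡ 1298 (mod 8213) write x = 1298 + 8213t. Substituting into x ≡ 20 (mod 79) gives 8213t ≡ 65 (mod 79), and since 76⁻¹ ≡ 26 (mod 79), t ≡ 31. Hence x ≡ 1298 + 8213·31 = 255901 (mod 648827).
From x ≡ 255901 (mod 648827) write x = 255901 + 648827t. Substituting into x ≡ 40 (mod 49) gives 648827t ≡ 17 (mod 49), and since 18⁻¹ ≡ 30 (mod 49), t ≡ 20. Hence x ≡ 255901 + 648827·20 = 13232441 (mod 31792523).

13232441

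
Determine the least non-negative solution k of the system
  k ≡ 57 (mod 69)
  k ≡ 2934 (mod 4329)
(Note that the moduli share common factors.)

gcd(69, 4329) = 3 and 3 | (2934 − 57), so the pair is consistent; merging gives k ≡ 80856 (mod 99567), where 99567 = lcm(69, 4329).
The solution is unique modulo lcm(69, 4329) = 99567.

80856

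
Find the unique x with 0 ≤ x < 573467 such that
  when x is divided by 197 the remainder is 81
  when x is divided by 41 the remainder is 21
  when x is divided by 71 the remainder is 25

21751

The moduli are pairwise coprime; N = 197·41·71 = 573467.
N/197 = 2911; 2911 ≡ 153 (mod 197); 153·94 ≡ 1, so inverse 94.
N/41 = 13987; 13987 ≡ 6 (mod 41); 6·7 ≡ 1, so inverse 7.
N/71 = 8077; 8077 ≡ 54 (mod 71); 54·25 ≡ 1, so inverse 25.
x ≡ 81·2911·94 + 21·13987·7 + 25·8077·25 = 29268568.
29268568 mod 573467 = 21751.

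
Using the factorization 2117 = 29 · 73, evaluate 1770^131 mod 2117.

1277

Mod 29: 1770 ≡ 1; by Fermat, exponent reduces to 131 mod 28 = 19; 1^19 ≡ 1 (mod 29).
Mod 73: 1770 ≡ 18; by Fermat, exponent reduces to 131 mod 72 = 59; 18^59 ≡ 36 (mod 73).
Combine by CRT: x ≡ 1 (mod 29), x ≡ 36 (mod 73) ⇒ x ≡ 1277 (mod 2117).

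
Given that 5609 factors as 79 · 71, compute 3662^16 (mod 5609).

2604

Mod 79: 3662 ≡ 28; 28^16 ≡ 76 (mod 79).
Mod 71: 3662 ≡ 41; 41^16 ≡ 48 (mod 71).
Combine by CRT: x ≡ 76 (mod 79), x ≡ 48 (mod 71) ⇒ x ≡ 2604 (mod 5609).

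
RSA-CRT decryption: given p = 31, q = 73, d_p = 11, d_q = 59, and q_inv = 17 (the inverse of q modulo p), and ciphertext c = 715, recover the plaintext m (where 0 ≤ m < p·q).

m₁ = c^(d_p) mod p: c ≡ 2 (mod 31), and 2^11 mod 31 = 2.
m₂ = c^(d_q) mod q: c ≡ 58 (mod 73), and 58^59 mod 73 = 20.
h = q_inv·(m₁ − m₂) mod p = 17·(2 − 20) mod 31 = 4.
m = m₂ + h·q = 20 + 4·73 = 312.

312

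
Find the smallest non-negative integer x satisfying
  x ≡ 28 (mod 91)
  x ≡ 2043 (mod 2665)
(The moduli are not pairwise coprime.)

gcd(91, 2665) = 13 and 13 | (2043 − 28), so the pair is consistent; merging gives x ≡ 10038 (mod 18655), where 18655 = lcm(91, 2665).
The solution is unique modulo lcm(91, 2665) = 18655.

10038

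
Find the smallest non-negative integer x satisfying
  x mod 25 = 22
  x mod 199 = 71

Combine the congruences pairwise.
From x ≡ 22 (mod 25) write x = 22 + 25t. Substituting into x ≡ 71 (mod 199) gives 25t ≡ 49 (mod 199), and since 25⁻¹ ≡ 8 (mod 199), t ≡ 193. Hence x ≡ 22 + 25·193 = 4847 (mod 4975).

4847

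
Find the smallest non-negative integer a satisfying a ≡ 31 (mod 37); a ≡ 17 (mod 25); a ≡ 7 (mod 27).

142

From a ≡ 31 (mod 37) write a = 31 + 37t. Substituting into a ≡ 17 (mod 25) gives 37t ≡ 11 (mod 25), and since 12⁻¹ ≡ 23 (mod 25), t ≡ 3. Hence a ≡ 31 + 37·3 = 142 (mod 925).
From a ≡ 142 (mod 925) write a = 142 + 925t. Substituting into a ≡ 7 (mod 27) gives 925t ≡ 0 (mod 27), and since 7⁻¹ ≡ 4 (mod 27), t ≡ 0. Hence a ≡ 142 + 925·0 = 142 (mod 24975).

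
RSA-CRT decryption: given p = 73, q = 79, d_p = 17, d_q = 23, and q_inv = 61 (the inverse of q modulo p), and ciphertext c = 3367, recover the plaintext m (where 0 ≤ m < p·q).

3350

m₁ = c^(d_p) mod p: c ≡ 9 (mod 73), and 9^17 mod 73 = 65.
m₂ = c^(d_q) mod q: c ≡ 49 (mod 79), and 49^23 mod 79 = 32.
h = q_inv·(m₁ − m₂) mod p = 61·(65 − 32) mod 73 = 42.
m = m₂ + h·q = 32 + 42·79 = 3350.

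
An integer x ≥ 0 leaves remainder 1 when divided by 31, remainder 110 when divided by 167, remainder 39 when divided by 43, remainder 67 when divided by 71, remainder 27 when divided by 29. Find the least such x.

437882627

The moduli are pairwise coprime; N = 31·167·43·71·29 = 458356049.
N/31 = 14785679; 14785679 ≡ 12 (mod 31); 12·13 ≡ 1, so inverse 13.
N/167 = 2744647; 2744647 ≡ 2 (mod 167); 2·84 ≡ 1, so inverse 84.
N/43 = 10659443; 10659443 ≡ 1 (mod 43), inverse 1.
N/71 = 6455719; 6455719 ≡ 44 (mod 71); 44·21 ≡ 1, so inverse 21.
N/29 = 15805381; 15805381 ≡ 4 (mod 29); 4·22 ≡ 1, so inverse 22.
x ≡ 1·14785679·13 + 110·2744647·84 + 39·10659443·1 + 67·6455719·21 + 27·15805381·22 = 44440063331.
44440063331 mod 458356049 = 437882627.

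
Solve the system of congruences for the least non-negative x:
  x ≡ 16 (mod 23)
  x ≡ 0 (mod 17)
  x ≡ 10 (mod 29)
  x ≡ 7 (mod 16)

The moduli are pairwise coprime; N = 23·17·29·16 = 181424.
N/23 = 7888; 7888 ≡ 22 (mod 23); 22·22 ≡ 1, so inverse 22.
N/17 = 10672; 10672 ≡ 13 (mod 17); 13·4 ≡ 1, so inverse 4.
N/29 = 6256; 6256 ≡ 21 (mod 29); 21·18 ≡ 1, so inverse 18.
N/16 = 11339; 11339 ≡ 11 (mod 16); 11·3 ≡ 1, so inverse 3.
x ≡ 16·7888·22 + 0·10672·4 + 10·6256·18 + 7·11339·3 = 4140775.
4140775 mod 181424 = 149447.

149447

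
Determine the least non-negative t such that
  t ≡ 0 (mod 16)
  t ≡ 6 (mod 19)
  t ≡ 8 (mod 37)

1488

The moduli are pairwise coprime; N = 16·19·37 = 11248.
N/16 = 703; 703 ≡ 15 (mod 16); 15·15 ≡ 1, so inverse 15.
N/19 = 592; 592 ≡ 3 (mod 19); 3·13 ≡ 1, so inverse 13.
N/37 = 304; 304 ≡ 8 (mod 37); 8·14 ≡ 1, so inverse 14.
t ≡ 0·703·15 + 6·592·13 + 8·304·14 = 80224.
80224 mod 11248 = 1488.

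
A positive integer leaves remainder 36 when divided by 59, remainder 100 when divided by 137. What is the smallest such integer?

From t ≡ 36 (mod 59) write t = 36 + 59s. Substituting into t ≡ 100 (mod 137) gives 59s ≡ 64 (mod 137), and since 59⁻¹ ≡ 72 (mod 137), s ≡ 87. Hence t ≡ 36 + 59·87 = 5169 (mod 8083).

5169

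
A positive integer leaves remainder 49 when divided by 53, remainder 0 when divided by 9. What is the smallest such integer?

261

Combine the congruences pairwise.
From a ≡ 49 (mod 53) write a = 49 + 53t. Substituting into a ≡ 0 (mod 9) gives 53t ≡ 5 (mod 9), and since 8⁻¹ ≡ 8 (mod 9), t ≡ 4. Hence a ≡ 49 + 53·4 = 261 (mod 477).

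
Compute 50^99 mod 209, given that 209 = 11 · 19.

Mod 11: 50 ≡ 6; by Fermat, exponent reduces to 99 mod 10 = 9; 6^9 ≡ 2 (mod 11).
Mod 19: 50 ≡ 12; by Fermat, exponent reduces to 99 mod 18 = 9; 12^9 ≡ 18 (mod 19).
Combine by CRT: x ≡ 2 (mod 11), x ≡ 18 (mod 19) ⇒ x ≡ 189 (mod 209).

189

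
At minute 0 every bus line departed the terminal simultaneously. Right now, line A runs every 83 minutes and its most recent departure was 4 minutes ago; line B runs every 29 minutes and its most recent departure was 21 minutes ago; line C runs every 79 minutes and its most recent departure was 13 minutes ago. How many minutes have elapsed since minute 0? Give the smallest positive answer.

41172

Combine the congruences pairwise.
From t ≡ 4 (mod 83) write t = 4 + 83s. Substituting into t ≡ 21 (mod 29) gives 83s ≡ 17 (mod 29), and since 25⁻¹ ≡ 7 (mod 29), s ≡ 3. Hence t ≡ 4 + 83·3 = 253 (mod 2407).
From t ≡ 253 (mod 2407) write t = 253 + 2407s. Substituting into t ≡ 13 (mod 79) gives 2407s ≡ 76 (mod 79), and since 37⁻¹ ≡ 47 (mod 79), s ≡ 17. Hence t ≡ 253 + 2407·17 = 41172 (mod 190153).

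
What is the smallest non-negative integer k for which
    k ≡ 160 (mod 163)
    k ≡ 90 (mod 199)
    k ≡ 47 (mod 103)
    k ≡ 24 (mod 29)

32439279

Combine the congruences pairwise.
From k ≡ 160 (mod 163) write k = 160 + 163t. Substituting into k ≡ 90 (mod 199) gives 163t ≡ 129 (mod 199), and since 163⁻¹ ≡ 105 (mod 199), t ≡ 13. Hence k ≡ 160 + 163·13 = 2279 (mod 32437).
From k ≡ 2279 (mod 32437) write k = 2279 + 32437t. Substituting into k ≡ 47 (mod 103) gives 32437t ≡ 34 (mod 103), and since 95⁻¹ ≡ 90 (mod 103), t ≡ 73. Hence k ≡ 2279 + 32437·73 = 2370180 (mod 3341011).
From k ≡ 2370180 (mod 3341011) write k = 2370180 + 3341011t. Substituting into k ≡ 24 (mod 29) gives 3341011t ≡ 14 (mod 29), and since 8⁻¹ ≡ 11 (mod 29), t ≡ 9. Hence k ≡ 2370180 + 3341011·9 = 32439279 (mod 96889319).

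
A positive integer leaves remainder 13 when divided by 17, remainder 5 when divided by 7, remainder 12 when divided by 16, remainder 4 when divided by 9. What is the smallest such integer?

From t ≡ 13 (mod 17) write t = 13 + 17s. Substituting into t ≡ 5 (mod 7) gives 17s ≡ 6 (mod 7), and since 3⁻¹ ≡ 5 (mod 7), s ≡ 2. Hence t ≡ 13 + 17·2 = 47 (mod 119).
From t ≡ 47 (mod 119) write t = 47 + 119s. Substituting into t ≡ 12 (mod 16) gives 119s ≡ 13 (mod 16), and since 7⁻¹ ≡ 7 (mod 16), s ≡ 11. Hence t ≡ 47 + 119·11 = 1356 (mod 1904).
From t ≡ 1356 (mod 1904) write t = 1356 + 1904s. Substituting into t ≡ 4 (mod 9) gives 1904s ≡ 7 (mod 9), and since 5⁻¹ ≡ 2 (mod 9), s ≡ 5. Hence t ≡ 1356 + 1904·5 = 10876 (mod 17136).

10876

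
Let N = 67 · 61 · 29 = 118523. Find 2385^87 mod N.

99088

Mod 67: 2385 ≡ 40; by Fermat, exponent reduces to 87 mod 66 = 21; 40^21 ≡ 62 (mod 67).
Mod 61: 2385 ≡ 6; by Fermat, exponent reduces to 87 mod 60 = 27; 6^27 ≡ 24 (mod 61).
Mod 29: 2385 ≡ 7; by Fermat, exponent reduces to 87 mod 28 = 3; 7^3 ≡ 24 (mod 29).
Combine by CRT: x ≡ 62 (mod 67), x ≡ 24 (mod 61), x ≡ 24 (mod 29) ⇒ x ≡ 99088 (mod 118523).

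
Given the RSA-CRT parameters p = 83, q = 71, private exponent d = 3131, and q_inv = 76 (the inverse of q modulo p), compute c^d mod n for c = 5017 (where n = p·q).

d_p = d mod (p−1) = 3131 mod 82 = 15; d_q = d mod (q−1) = 51.
m₁ = c^(d_p) mod p: c ≡ 37 (mod 83), and 37^15 mod 83 = 25.
m₂ = c^(d_q) mod q: c ≡ 47 (mod 71), and 47^51 mod 71 = 13.
h = q_inv·(m₁ − m₂) mod p = 76·(25 − 13) mod 83 = 82.
m = m₂ + h·q = 13 + 82·71 = 5835.

5835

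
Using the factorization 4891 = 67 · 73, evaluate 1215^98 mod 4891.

Mod 67: 1215 ≡ 9; by Fermat, exponent reduces to 98 mod 66 = 32; 9^32 ≡ 15 (mod 67).
Mod 73: 1215 ≡ 47; by Fermat, exponent reduces to 98 mod 72 = 26; 47^26 ≡ 6 (mod 73).
Combine by CRT: x ≡ 15 (mod 67), x ≡ 6 (mod 73) ⇒ x ≡ 2561 (mod 4891).

2561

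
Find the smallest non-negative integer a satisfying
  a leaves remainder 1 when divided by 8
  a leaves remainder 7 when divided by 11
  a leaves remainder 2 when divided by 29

The moduli are pairwise coprime; N = 8·11·29 = 2552.
N/8 = 319; 319 ≡ 7 (mod 8); 7·7 ≡ 1, so inverse 7.
N/11 = 232; 232 ≡ 1 (mod 11), inverse 1.
N/29 = 88; 88 ≡ 1 (mod 29), inverse 1.
a ≡ 1·319·7 + 7·232·1 + 2·88·1 = 4033.
4033 mod 2552 = 1481.

1481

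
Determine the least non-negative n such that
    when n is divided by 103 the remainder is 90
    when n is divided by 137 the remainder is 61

2253

From n ≡ 90 (mod 103) write n = 90 + 103t. Substituting into n ≡ 61 (mod 137) gives 103t ≡ 108 (mod 137), and since 103⁻¹ ≡ 4 (mod 137), t ≡ 21. Hence n ≡ 90 + 103·21 = 2253 (mod 14111).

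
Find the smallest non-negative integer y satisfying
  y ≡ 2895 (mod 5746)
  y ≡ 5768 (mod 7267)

gcd(5746, 7267) = 169 and 169 | (5768 − 2895), so the pair is consistent; merging gives y ≡ 129307 (mod 247078), where 247078 = lcm(5746, 7267).
The solution is unique modulo lcm(5746, 7267) = 247078.

129307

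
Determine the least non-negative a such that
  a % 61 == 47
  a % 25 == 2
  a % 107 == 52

128452

Combine the congruences pairwise.
From a ≡ 47 (mod 61) write a = 47 + 61t. Substituting into a ≡ 2 (mod 25) gives 61t ≡ 5 (mod 25), and since 11⁻¹ ≡ 16 (mod 25), t ≡ 5. Hence a ≡ 47 + 61·5 = 352 (mod 1525).
From a ≡ 352 (mod 1525) write a = 352 + 1525t. Substituting into a ≡ 52 (mod 107) gives 1525t ≡ 21 (mod 107), and since 27⁻¹ ≡ 4 (mod 107), t ≡ 84. Hence a ≡ 352 + 1525·84 = 128452 (mod 163175).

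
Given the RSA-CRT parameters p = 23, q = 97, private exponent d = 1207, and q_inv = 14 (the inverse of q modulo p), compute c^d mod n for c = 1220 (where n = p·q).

d_p = d mod (p−1) = 1207 mod 22 = 19; d_q = d mod (q−1) = 55.
m₁ = c^(d_p) mod p: c ≡ 1 (mod 23), and 1^19 mod 23 = 1.
m₂ = c^(d_q) mod q: c ≡ 56 (mod 97), and 56^55 mod 97 = 38.
h = q_inv·(m₁ − m₂) mod p = 14·(1 − 38) mod 23 = 11.
m = m₂ + h·q = 38 + 11·97 = 1105.

1105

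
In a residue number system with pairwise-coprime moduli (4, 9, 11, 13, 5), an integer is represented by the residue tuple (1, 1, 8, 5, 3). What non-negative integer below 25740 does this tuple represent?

The moduli are pairwise coprime; N = 4·9·11·13·5 = 25740.
N/4 = 6435; 6435 ≡ 3 (mod 4); 3·3 ≡ 1, so inverse 3.
N/9 = 2860; 2860 ≡ 7 (mod 9); 7·4 ≡ 1, so inverse 4.
N/11 = 2340; 2340 ≡ 8 (mod 11); 8·7 ≡ 1, so inverse 7.
N/13 = 1980; 1980 ≡ 4 (mod 13); 4·10 ≡ 1, so inverse 10.
N/5 = 5148; 5148 ≡ 3 (mod 5); 3·2 ≡ 1, so inverse 2.
x ≡ 1·6435·3 + 1·2860·4 + 8·2340·7 + 5·1980·10 + 3·5148·2 = 291673.
291673 mod 25740 = 8533.

8533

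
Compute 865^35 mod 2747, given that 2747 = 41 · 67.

1639

Mod 41: 865 ≡ 4; 4^35 ≡ 40 (mod 41).
Mod 67: 865 ≡ 61; 61^35 ≡ 31 (mod 67).
Combine by CRT: x ≡ 40 (mod 41), x ≡ 31 (mod 67) ⇒ x ≡ 1639 (mod 2747).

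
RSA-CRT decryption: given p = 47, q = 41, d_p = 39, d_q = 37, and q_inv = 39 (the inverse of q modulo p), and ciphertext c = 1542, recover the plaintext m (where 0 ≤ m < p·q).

m₁ = c^(d_p) mod p: c ≡ 38 (mod 47), and 38^39 mod 47 = 10.
m₂ = c^(d_q) mod q: c ≡ 25 (mod 41), and 25^37 mod 41 = 31.
h = q_inv·(m₁ − m₂) mod p = 39·(10 − 31) mod 47 = 27.
m = m₂ + h·q = 31 + 27·41 = 1138.

1138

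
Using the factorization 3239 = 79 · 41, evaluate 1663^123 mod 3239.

1015

Mod 79: 1663 ≡ 4; by Fermat, exponent reduces to 123 mod 78 = 45; 4^45 ≡ 67 (mod 79).
Mod 41: 1663 ≡ 23; by Fermat, exponent reduces to 123 mod 40 = 3; 23^3 ≡ 31 (mod 41).
Combine by CRT: x ≡ 67 (mod 79), x ≡ 31 (mod 41) ⇒ x ≡ 1015 (mod 3239).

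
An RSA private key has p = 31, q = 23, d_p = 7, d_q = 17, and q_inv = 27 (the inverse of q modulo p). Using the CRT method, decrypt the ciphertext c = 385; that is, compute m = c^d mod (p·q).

m₁ = c^(d_p) mod p: c ≡ 13 (mod 31), and 13^7 mod 31 = 22.
m₂ = c^(d_q) mod q: c ≡ 17 (mod 23), and 17^17 mod 23 = 11.
h = q_inv·(m₁ − m₂) mod p = 27·(22 − 11) mod 31 = 18.
m = m₂ + h·q = 11 + 18·23 = 425.

425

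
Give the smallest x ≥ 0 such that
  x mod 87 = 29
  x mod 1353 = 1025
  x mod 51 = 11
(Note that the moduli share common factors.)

gcd(87, 1353) = 3 and 3 | (1025 − 29), so the pair is consistent; merging gives x ≡ 2378 (mod 39237), where 39237 = lcm(87, 1353).
gcd(39237, 51) = 3 and 3 | (11 − 2378), so the pair is consistent; merging gives x ≡ 512459 (mod 667029), where 667029 = lcm(39237, 51).
The solution is unique modulo lcm(87, 1353, 51) = 667029.

512459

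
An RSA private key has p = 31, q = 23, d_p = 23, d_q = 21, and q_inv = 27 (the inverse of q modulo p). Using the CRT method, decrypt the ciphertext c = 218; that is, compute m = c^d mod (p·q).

435

m₁ = c^(d_p) mod p: c ≡ 1 (mod 31), and 1^23 mod 31 = 1.
m₂ = c^(d_q) mod q: c ≡ 11 (mod 23), and 11^21 mod 23 = 21.
h = q_inv·(m₁ − m₂) mod p = 27·(1 − 21) mod 31 = 18.
m = m₂ + h·q = 21 + 18·23 = 435.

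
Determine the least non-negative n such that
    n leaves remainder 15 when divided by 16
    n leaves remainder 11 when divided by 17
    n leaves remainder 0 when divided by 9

351

The moduli are pairwise coprime; M = 16·17·9 = 2448.
M/16 = 153; 153 ≡ 9 (mod 16); 9·9 ≡ 1, so inverse 9.
M/17 = 144; 144 ≡ 8 (mod 17); 8·15 ≡ 1, so inverse 15.
M/9 = 272; 272 ≡ 2 (mod 9); 2·5 ≡ 1, so inverse 5.
n ≡ 15·153·9 + 11·144·15 + 0·272·5 = 44415.
44415 mod 2448 = 351.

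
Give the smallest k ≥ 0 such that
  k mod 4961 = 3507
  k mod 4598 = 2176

Combine the congruences pairwise.
gcd(4961, 4598) = 121 and 121 | (2176 − 3507), so the pair is consistent; merging gives k ≡ 48156 (mod 188518), where 188518 = lcm(4961, 4598).
The solution is unique modulo lcm(4961, 4598) = 188518.

48156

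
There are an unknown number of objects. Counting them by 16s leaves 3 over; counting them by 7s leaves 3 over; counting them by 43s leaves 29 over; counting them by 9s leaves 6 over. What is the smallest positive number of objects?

From N ≡ 3 (mod 16) write N = 3 + 16t. Substituting into N ≡ 3 (mod 7) gives 16t ≡ 0 (mod 7), and since 2⁻¹ ≡ 4 (mod 7), t ≡ 0. Hence N ≡ 3 + 16·0 = 3 (mod 112).
From N ≡ 3 (mod 112) write N = 3 + 112t. Substituting into N ≡ 29 (mod 43) gives 112t ≡ 26 (mod 43), and since 26⁻¹ ≡ 5 (mod 43), t ≡ 1. Hence N ≡ 3 + 112·1 = 115 (mod 4816).
From N ≡ 115 (mod 4816) write N = 115 + 4816t. Substituting into N ≡ 6 (mod 9) gives 4816t ≡ 8 (mod 9), and since 1⁻¹ ≡ 1 (mod 9), t ≡ 8. Hence N ≡ 115 + 4816·8 = 38643 (mod 43344).

38643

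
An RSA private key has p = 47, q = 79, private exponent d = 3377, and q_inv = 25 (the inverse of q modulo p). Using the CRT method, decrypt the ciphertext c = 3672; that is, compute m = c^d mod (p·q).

383

d_p = d mod (p−1) = 3377 mod 46 = 19; d_q = d mod (q−1) = 23.
m₁ = c^(d_p) mod p: c ≡ 6 (mod 47), and 6^19 mod 47 = 7.
m₂ = c^(d_q) mod q: c ≡ 38 (mod 79), and 38^23 mod 79 = 67.
h = q_inv·(m₁ − m₂) mod p = 25·(7 − 67) mod 47 = 4.
m = m₂ + h·q = 67 + 4·79 = 383.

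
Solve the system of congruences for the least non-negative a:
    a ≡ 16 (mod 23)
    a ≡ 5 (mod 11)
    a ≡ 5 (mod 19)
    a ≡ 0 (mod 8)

From a ≡ 16 (mod 23) write a = 16 + 23t. Substituting into a ≡ 5 (mod 11) gives 23t ≡ 0 (mod 11), and since 1⁻¹ ≡ 1 (mod 11), t ≡ 0. Hence a ≡ 16 + 23·0 = 16 (mod 253).
From a ≡ 16 (mod 253) write a = 16 + 253t. Substituting into a ≡ 5 (mod 19) gives 253t ≡ 8 (mod 19), and since 6⁻¹ ≡ 16 (mod 19), t ≡ 14. Hence a ≡ 16 + 253·14 = 3558 (mod 4807).
From a ≡ 3558 (mod 4807) write a = 3558 + 4807t. Substituting into a ≡ 0 (mod 8) gives 4807t ≡ 2 (mod 8), and since 7⁻¹ ≡ 7 (mod 8), t ≡ 6. Hence a ≡ 3558 + 4807·6 = 32400 (mod 38456).

32400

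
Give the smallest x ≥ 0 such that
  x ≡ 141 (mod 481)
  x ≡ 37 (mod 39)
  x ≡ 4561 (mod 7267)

462382

Combine the congruences pairwise.
gcd(481, 39) = 13 and 13 | (37 − 141), so the pair is consistent; merging gives x ≡ 622 (mod 1443), where 1443 = lcm(481, 39).
gcd(1443, 7267) = 13 and 13 | (4561 − 622), so the pair is consistent; merging gives x ≡ 462382 (mod 806637), where 806637 = lcm(1443, 7267).
The solution is unique modulo lcm(481, 39, 7267) = 806637.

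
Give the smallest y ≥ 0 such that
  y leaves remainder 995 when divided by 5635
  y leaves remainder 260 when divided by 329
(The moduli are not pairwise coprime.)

gcd(5635, 329) = 7 and 7 | (260 − 995), so the pair is consistent; merging gives y ≡ 34805 (mod 264845), where 264845 = lcm(5635, 329).
The solution is unique modulo lcm(5635, 329) = 264845.

34805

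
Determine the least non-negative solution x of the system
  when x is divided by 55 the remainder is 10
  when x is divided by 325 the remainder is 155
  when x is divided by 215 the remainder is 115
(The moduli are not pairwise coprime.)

gcd(55, 325) = 5 and 5 | (155 − 10), so the pair is consistent; merging gives x ≡ 2430 (mod 3575), where 3575 = lcm(55, 325).
gcd(3575, 215) = 5 and 5 | (115 − 2430), so the pair is consistent; merging gives x ≡ 134705 (mod 153725), where 153725 = lcm(3575, 215).
The solution is unique modulo lcm(55, 325, 215) = 153725.

134705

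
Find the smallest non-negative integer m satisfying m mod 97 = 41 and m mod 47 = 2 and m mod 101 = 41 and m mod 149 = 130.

54579128

Combine the congruences pairwise.
From m ≡ 41 (mod 97) write m = 41 + 97t. Substituting into m ≡ 2 (mod 47) gives 97t ≡ 8 (mod 47), and since 3⁻¹ ≡ 16 (mod 47), t ≡ 34. Hence m ≡ 41 + 97·34 = 3339 (mod 4559).
From m ≡ 3339 (mod 4559) write m = 3339 + 4559t. Substituting into m ≡ 41 (mod 101) gives 4559t ≡ 35 (mod 101), and since 14⁻¹ ≡ 65 (mod 101), t ≡ 53. Hence m ≡ 3339 + 4559·53 = 244966 (mod 460459).
From m ≡ 244966 (mod 460459) write m = 244966 + 460459t. Substituting into m ≡ 130 (mod 149) gives 460459t ≡ 120 (mod 149), and since 49⁻¹ ≡ 73 (mod 149), t ≡ 118. Hence m ≡ 244966 + 460459·118 = 54579128 (mod 68608391).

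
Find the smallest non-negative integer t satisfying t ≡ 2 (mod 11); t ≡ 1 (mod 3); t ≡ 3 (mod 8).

From t ≡ 2 (mod 11) write t = 2 + 11s. Substituting into t ≡ 1 (mod 3) gives 11s ≡ 2 (mod 3), and since 2⁻¹ ≡ 2 (mod 3), s ≡ 1. Hence t ≡ 2 + 11·1 = 13 (mod 33).
From t ≡ 13 (mod 33) write t = 13 + 33s. Substituting into t ≡ 3 (mod 8) gives 33s ≡ 6 (mod 8), and since 1⁻¹ ≡ 1 (mod 8), s ≡ 6. Hence t ≡ 13 + 33·6 = 211 (mod 264).

211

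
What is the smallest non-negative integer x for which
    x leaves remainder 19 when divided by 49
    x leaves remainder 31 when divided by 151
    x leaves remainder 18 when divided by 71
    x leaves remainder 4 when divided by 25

The moduli are pairwise coprime; N = 49·151·71·25 = 13133225.
N/49 = 268025; 268025 ≡ 44 (mod 49); 44·39 ≡ 1, so inverse 39.
N/151 = 86975; 86975 ≡ 150 (mod 151); 150·150 ≡ 1, so inverse 150.
N/71 = 184975; 184975 ≡ 20 (mod 71); 20·32 ≡ 1, so inverse 32.
N/25 = 525329; 525329 ≡ 4 (mod 25); 4·19 ≡ 1, so inverse 19.
x ≡ 19·268025·39 + 31·86975·150 + 18·184975·32 + 4·525329·19 = 749510879.
749510879 mod 13133225 = 917054.

917054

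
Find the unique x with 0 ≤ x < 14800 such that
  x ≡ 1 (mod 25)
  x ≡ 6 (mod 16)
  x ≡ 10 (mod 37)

9926

From x ≡ 1 (mod 25) write x = 1 + 25t. Substituting into x ≡ 6 (mod 16) gives 25t ≡ 5 (mod 16), and since 9⁻¹ ≡ 9 (mod 16), t ≡ 13. Hence x ≡ 1 + 25·13 = 326 (mod 400).
From x ≡ 326 (mod 400) write x = 326 + 400t. Substituting into x ≡ 10 (mod 37) gives 400t ≡ 17 (mod 37), and since 30⁻¹ ≡ 21 (mod 37), t ≡ 24. Hence x ≡ 326 + 400·24 = 9926 (mod 14800).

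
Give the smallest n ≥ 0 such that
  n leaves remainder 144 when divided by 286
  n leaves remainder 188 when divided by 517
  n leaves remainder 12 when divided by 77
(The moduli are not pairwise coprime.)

gcd(286, 517) = 11 and 11 | (188 − 144), so the pair is consistent; merging gives n ≡ 3290 (mod 13442), where 13442 = lcm(286, 517).
gcd(13442, 77) = 11 and 11 | (12 − 3290), so the pair is consistent; merging gives n ≡ 83942 (mod 94094), where 94094 = lcm(13442, 77).
The solution is unique modulo lcm(286, 517, 77) = 94094.

83942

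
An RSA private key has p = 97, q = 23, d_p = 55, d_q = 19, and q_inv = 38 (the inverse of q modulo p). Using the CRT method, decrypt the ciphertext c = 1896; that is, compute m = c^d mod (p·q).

2137

m₁ = c^(d_p) mod p: c ≡ 53 (mod 97), and 53^55 mod 97 = 3.
m₂ = c^(d_q) mod q: c ≡ 10 (mod 23), and 10^19 mod 23 = 21.
h = q_inv·(m₁ − m₂) mod p = 38·(3 − 21) mod 97 = 92.
m = m₂ + h·q = 21 + 92·23 = 2137.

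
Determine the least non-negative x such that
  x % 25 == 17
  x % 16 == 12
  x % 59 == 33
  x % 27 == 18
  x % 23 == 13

4224492

Combine the congruences pairwise.
From x ≡ 17 (mod 25) write x = 17 + 25t. Substituting into x ≡ 12 (mod 16) gives 25t ≡ 11 (mod 16), and since 9⁻¹ ≡ 9 (mod 16), t ≡ 3. Hence x ≡ 17 + 25·3 = 92 (mod 400).
From x ≡ 92 (mod 400) write x = 92 + 400t. Substituting into x ≡ 33 (mod 59) gives 400t ≡ 0 (mod 59), and since 46⁻¹ ≡ 9 (mod 59), t ≡ 0. Hence x ≡ 92 + 400·0 = 92 (mod 23600).
From x ≡ 92 (mod 23600) write x = 92 + 23600t. Substituting into x ≡ 18 (mod 27) gives 23600t ≡ 7 (mod 27), and since 2⁻¹ ≡ 14 (mod 27), t ≡ 17. Hence x ≡ 92 + 23600·17 = 401292 (mod 637200).
From x ≡ 401292 (mod 637200) write x = 401292 + 637200t. Substituting into x ≡ 13 (mod 23) gives 637200t ≡ 2 (mod 23), and since 8⁻¹ ≡ 3 (mod 23), t ≡ 6. Hence x ≡ 401292 + 637200·6 = 4224492 (mod 14655600).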